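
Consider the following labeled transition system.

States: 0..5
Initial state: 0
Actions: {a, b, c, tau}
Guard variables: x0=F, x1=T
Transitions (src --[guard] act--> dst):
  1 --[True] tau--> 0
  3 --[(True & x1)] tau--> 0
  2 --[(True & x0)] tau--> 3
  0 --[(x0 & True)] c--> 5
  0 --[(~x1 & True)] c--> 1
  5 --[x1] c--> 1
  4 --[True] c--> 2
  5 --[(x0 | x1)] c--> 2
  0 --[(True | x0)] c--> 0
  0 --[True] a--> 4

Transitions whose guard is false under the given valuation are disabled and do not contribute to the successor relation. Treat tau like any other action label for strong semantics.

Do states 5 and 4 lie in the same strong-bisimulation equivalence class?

Answer: NOT BISIMILAR

Analysis:
Bisimulation quotient by refinement:
  P[0] = {{0,1,2,3,4,5}}
  P[1] = {{0},{1,3},{2},{4,5}}
  P[2] = {{0},{1,3},{2},{4},{5}}
stable after 3 split(s): 5 block(s)
class of 5: {5}; class of 4: {4}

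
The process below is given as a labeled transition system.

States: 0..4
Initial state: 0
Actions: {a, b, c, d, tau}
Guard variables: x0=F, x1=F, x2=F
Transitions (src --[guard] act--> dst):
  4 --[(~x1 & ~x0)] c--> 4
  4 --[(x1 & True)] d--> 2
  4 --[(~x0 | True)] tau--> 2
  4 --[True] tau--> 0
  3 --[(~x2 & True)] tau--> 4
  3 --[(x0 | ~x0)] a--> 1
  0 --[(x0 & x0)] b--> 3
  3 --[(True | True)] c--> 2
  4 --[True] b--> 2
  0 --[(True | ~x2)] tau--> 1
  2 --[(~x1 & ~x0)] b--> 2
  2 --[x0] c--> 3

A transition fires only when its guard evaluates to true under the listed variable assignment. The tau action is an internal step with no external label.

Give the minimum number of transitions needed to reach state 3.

Breadth-first toward 3:
  L0 = {0}
  L1 = {1}
3 never appears.

Answer: UNREACHABLE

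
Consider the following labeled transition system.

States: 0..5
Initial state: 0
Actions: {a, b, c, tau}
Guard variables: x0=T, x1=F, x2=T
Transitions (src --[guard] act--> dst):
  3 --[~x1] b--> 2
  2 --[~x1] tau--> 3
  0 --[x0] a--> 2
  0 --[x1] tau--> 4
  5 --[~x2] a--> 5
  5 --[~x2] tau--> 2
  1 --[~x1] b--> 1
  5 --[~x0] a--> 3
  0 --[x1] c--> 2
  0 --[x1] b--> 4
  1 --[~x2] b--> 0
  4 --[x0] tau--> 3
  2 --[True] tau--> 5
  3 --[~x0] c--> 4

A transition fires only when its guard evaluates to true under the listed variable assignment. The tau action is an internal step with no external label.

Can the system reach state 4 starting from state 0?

Guard filter leaves 6 enabled edge(s).
L0 = {0}
L1 = {2}  cumulative {0,2}
L2 = {3,5}  cumulative {0,2,3,5}
R = {0,2,3,5}

Answer: UNREACHABLE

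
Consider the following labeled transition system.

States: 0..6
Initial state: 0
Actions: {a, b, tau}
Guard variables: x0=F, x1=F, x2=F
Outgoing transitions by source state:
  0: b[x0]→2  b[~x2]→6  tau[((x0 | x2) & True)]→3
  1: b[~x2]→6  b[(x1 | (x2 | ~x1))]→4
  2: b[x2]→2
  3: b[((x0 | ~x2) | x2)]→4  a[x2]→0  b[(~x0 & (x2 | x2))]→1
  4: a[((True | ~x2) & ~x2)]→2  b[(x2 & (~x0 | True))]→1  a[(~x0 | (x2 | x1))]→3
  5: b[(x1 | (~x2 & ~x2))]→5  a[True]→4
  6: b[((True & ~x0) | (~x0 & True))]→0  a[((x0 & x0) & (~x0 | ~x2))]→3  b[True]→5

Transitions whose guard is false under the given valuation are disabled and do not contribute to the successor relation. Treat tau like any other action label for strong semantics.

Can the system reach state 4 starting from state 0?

After dropping false guards: 10 live edges.
L0 = {0}
L1 = {6}  cumulative {0,6}
L2 = {5}  cumulative {0,5,6}
L3 = {4}  cumulative {0,4,5,6}
L4 = {2,3}  cumulative {0,2,3,4,5,6}
Reach set: {0,2,3,4,5,6}
trace reaching 4: b·b·a

Answer: REACHABLE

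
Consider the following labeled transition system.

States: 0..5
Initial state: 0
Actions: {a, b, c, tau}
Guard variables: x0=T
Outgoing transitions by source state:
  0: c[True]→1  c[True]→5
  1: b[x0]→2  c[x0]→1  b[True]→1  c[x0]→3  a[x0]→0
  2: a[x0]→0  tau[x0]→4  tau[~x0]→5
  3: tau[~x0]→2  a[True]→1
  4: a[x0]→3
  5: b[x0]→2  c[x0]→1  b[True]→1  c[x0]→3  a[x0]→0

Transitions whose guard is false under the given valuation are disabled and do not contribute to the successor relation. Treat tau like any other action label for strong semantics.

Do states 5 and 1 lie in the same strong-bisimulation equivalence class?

Refine partition for ~:
  round 0: {{0,1,2,3,4,5}}
  round 1: {{0},{1,5},{2},{3,4}}
  round 2: {{0},{1,5},{2},{3},{4}}
Fixed point at round 3; 5 class(es).
class of 5: {1,5}; class of 1: {1,5}

Answer: BISIMILAR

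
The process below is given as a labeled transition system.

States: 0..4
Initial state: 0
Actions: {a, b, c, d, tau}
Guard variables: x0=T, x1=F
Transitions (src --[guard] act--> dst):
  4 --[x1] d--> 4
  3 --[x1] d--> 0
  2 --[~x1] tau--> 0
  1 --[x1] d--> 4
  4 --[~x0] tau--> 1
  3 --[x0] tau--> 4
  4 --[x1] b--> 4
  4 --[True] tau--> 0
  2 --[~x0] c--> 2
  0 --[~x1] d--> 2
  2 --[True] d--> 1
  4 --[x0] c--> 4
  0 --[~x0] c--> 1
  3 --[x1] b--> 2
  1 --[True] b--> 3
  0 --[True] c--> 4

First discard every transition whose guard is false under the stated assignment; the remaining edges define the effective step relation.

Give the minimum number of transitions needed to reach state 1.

BFS to 1:
  Layer 0: {0}
  Layer 1: {2,4}
  Layer 2: {1}
first hit 1 at d=2 via d·d

Answer: 2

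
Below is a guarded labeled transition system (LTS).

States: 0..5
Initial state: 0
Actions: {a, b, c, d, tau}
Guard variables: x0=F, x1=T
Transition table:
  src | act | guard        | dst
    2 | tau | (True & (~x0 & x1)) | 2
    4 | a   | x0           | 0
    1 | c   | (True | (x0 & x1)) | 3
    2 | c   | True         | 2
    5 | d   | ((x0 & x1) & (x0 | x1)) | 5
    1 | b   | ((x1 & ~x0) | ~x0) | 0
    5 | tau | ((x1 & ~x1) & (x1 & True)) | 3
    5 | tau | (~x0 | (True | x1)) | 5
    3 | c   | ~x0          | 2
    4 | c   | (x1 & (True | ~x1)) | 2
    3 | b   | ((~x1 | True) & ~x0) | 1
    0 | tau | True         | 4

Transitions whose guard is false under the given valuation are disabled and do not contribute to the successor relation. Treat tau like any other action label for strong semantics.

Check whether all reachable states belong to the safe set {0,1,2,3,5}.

Answer: INVARIANT VIOLATED at state 4

Trace:
Allowed set {0,1,2,3,5}
Reach set: {0,2,4}
  0: ok
  2: ok
  4: ✗ unsafe
witness against invariant: tau → 4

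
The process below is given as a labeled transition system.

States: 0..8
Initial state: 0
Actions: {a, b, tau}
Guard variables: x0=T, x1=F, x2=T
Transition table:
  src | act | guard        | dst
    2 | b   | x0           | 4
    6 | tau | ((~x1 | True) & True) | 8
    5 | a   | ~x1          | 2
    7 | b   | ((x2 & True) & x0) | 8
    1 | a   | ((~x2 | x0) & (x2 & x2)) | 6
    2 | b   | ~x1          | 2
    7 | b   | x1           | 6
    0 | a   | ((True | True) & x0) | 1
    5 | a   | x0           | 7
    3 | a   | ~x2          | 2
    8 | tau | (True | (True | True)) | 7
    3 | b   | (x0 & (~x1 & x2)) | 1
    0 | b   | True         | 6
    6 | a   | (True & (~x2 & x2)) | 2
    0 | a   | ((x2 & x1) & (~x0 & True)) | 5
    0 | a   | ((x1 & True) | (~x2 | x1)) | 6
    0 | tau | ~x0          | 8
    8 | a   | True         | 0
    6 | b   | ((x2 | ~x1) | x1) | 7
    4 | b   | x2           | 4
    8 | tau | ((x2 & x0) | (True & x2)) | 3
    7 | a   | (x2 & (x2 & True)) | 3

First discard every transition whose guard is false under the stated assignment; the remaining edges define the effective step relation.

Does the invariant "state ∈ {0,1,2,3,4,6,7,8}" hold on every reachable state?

Safe = {0,1,2,3,4,6,7,8}
R = {0,1,3,6,7,8}
  0: safe
  1: safe
  3: safe
  6: safe
  7: safe
  8: safe

Answer: INVARIANT HOLDS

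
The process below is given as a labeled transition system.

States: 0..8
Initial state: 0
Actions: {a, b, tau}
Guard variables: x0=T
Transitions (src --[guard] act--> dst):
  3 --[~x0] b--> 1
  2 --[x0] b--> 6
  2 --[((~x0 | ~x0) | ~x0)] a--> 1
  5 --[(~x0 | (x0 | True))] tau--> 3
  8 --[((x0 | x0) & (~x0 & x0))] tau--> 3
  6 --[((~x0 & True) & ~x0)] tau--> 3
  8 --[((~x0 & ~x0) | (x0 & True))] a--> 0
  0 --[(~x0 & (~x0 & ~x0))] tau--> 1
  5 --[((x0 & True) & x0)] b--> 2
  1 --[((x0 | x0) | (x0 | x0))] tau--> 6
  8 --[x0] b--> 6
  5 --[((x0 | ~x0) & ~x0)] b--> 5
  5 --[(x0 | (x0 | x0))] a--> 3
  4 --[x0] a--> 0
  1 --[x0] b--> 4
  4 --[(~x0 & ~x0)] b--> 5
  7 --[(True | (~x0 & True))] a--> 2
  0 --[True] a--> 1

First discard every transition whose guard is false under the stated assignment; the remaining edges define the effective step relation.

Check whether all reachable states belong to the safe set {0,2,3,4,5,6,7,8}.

Allowed set {0,2,3,4,5,6,7,8}
Reachable = {0,1,4,6}
  0: safe
  1: ✗ unsafe
  4: safe
  6: safe
witness against invariant: a → 1

Answer: INVARIANT VIOLATED at state 1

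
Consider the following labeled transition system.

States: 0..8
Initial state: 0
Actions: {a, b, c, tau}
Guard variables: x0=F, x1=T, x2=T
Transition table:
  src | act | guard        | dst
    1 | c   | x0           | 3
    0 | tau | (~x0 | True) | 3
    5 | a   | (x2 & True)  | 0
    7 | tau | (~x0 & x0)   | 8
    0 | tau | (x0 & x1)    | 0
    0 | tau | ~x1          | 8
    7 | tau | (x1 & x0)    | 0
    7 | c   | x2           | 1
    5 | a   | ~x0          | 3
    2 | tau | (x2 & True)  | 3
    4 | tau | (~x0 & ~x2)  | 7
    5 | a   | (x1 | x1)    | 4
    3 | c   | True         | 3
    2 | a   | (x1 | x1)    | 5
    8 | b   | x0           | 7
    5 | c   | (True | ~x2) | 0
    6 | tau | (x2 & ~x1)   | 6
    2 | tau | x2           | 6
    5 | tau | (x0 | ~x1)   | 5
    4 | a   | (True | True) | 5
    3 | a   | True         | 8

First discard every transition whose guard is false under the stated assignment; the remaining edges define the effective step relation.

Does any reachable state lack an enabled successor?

Answer: DEADLOCK at state 8

Working:
R = {0,3,8}
  0: tau→3  [deg 1]
  3: a→8  c→3  [deg 2]
  8: ∅  [deadlock]
witness 8: tau·a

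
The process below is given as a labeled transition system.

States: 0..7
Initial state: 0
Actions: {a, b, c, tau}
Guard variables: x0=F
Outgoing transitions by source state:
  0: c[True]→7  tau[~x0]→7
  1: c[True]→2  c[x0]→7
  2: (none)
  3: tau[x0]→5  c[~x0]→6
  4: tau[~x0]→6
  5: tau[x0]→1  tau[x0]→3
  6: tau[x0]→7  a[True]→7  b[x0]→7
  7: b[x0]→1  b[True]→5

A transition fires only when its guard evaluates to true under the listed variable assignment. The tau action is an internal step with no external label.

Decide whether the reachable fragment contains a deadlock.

Answer: DEADLOCK at state 5

Working:
R = {0,5,7}
  0: c→7  tau→7  [2 exit(s)]
  5: ∅  [no exit]
  7: b→5  [1 exit(s)]
trace reaching 5: c·b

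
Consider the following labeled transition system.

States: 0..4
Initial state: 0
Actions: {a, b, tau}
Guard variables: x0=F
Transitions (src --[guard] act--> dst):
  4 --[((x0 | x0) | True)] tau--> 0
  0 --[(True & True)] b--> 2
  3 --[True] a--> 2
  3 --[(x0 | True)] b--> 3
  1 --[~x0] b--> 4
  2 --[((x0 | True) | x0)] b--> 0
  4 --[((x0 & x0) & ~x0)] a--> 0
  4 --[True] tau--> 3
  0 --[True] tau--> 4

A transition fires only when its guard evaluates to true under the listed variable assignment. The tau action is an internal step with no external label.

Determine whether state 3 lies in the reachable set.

Guard filter leaves 8 enabled edge(s).
L0 = {0}
L1 = {2,4}  now seen {0,2,4}
L2 = {3}  now seen {0,2,3,4}
Reachable = {0,2,3,4}
trace reaching 3: tau·tau

Answer: REACHABLE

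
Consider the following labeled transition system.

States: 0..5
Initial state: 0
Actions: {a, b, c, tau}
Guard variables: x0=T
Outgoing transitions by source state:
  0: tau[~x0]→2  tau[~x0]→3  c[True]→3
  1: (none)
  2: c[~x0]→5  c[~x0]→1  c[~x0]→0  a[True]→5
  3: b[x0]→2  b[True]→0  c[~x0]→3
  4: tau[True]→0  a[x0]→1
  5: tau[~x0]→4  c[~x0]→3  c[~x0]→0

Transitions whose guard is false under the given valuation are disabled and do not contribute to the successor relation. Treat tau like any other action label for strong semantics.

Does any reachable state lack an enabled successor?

Answer: DEADLOCK at state 5

Analysis:
Reach set: {0,2,3,5}
  0: c→3  [1 exit(s)]
  2: a→5  [1 exit(s)]
  3: b→0  b→2  [2 exit(s)]
  5: ∅  [STUCK]
Path to 5: c·b·a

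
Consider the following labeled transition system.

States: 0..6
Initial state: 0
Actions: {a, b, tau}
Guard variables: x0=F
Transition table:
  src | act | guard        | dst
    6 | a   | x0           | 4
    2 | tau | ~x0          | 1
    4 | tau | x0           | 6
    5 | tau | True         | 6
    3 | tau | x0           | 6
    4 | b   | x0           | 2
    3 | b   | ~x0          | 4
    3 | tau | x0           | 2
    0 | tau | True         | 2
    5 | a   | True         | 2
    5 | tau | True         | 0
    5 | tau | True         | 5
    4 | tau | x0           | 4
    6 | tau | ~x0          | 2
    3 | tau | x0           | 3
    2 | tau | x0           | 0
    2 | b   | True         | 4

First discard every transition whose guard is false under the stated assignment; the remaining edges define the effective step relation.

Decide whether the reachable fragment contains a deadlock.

Reach set: {0,1,2,4}
  0: tau→2  [1 exit(s)]
  1: ∅  [STUCK]
  2: b→4  tau→1  [2 exit(s)]
  4: ∅  [STUCK]
witness 1: tau·tau

Answer: DEADLOCK at state 1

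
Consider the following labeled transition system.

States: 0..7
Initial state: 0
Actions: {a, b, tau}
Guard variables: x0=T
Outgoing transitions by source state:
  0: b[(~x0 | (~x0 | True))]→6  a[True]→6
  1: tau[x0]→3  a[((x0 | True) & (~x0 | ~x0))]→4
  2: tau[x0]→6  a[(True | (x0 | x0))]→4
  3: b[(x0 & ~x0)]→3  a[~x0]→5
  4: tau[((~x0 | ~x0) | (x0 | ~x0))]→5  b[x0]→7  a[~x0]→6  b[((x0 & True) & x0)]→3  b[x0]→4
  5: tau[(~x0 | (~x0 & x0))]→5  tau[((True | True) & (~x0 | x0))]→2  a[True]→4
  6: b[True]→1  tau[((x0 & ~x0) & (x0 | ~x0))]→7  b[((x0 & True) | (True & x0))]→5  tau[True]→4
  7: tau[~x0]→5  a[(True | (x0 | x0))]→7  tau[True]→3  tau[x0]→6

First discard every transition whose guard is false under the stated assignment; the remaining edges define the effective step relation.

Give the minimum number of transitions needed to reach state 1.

BFS to 1:
  depth 0: {0}
  depth 1: {6}
  depth 2: {1,4,5}
first hit 1 at d=2 via a·b

Answer: 2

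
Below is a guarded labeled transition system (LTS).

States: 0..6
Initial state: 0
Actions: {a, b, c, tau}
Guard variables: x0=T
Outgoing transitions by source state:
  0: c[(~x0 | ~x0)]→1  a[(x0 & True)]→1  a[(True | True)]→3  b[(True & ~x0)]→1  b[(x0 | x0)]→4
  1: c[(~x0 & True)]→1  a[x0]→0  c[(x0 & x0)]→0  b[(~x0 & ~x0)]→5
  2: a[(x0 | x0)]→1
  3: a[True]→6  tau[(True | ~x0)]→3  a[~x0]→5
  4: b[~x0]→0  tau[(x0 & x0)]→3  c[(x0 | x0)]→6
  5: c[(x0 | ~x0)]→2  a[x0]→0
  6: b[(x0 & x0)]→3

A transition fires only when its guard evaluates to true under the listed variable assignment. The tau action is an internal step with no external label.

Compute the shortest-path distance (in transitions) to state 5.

Breadth-first toward 5:
  L0 = {0}
  L1 = {1,3,4}
  L2 = {6}
5 never appears.

Answer: UNREACHABLE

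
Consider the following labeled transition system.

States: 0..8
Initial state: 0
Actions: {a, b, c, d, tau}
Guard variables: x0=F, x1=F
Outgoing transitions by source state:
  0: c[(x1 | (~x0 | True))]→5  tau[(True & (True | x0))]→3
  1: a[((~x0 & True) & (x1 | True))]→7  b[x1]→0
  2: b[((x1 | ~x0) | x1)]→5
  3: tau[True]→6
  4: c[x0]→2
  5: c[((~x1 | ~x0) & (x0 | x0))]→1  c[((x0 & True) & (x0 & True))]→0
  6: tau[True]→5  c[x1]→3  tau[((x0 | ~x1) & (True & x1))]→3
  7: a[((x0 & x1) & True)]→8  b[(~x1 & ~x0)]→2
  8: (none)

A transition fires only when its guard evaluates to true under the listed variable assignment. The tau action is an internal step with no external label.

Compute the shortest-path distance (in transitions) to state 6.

Answer: 2

Working:
Breadth-first toward 6:
  Layer 0: {0}
  Layer 1: {3,5}
  Layer 2: {6}
6 enters at depth 2; path tau·tau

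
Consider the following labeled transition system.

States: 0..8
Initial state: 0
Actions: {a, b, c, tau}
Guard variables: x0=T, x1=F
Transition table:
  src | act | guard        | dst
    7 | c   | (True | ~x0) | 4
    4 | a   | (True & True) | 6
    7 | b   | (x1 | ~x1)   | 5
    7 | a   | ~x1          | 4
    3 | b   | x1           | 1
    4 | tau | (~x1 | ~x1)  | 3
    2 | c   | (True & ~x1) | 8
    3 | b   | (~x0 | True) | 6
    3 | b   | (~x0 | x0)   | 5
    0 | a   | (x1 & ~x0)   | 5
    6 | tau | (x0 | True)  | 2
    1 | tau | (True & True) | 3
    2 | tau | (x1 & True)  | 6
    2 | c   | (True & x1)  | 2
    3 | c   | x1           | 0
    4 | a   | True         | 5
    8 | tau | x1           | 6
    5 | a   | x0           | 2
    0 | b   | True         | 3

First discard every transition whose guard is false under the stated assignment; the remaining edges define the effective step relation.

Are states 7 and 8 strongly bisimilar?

Compute ~ classes (split until stable):
  π0 = {{0,1,2,3,4,5,6,7,8}}
  π1 = {{0,3},{1,6},{2},{4},{5},{7},{8}}
  π2 = {{0},{1},{2},{3},{4},{5},{6},{7},{8}}
9 equivalence class(es) (converged in 3)
7∈{7}, 8∈{8}

Answer: NOT BISIMILAR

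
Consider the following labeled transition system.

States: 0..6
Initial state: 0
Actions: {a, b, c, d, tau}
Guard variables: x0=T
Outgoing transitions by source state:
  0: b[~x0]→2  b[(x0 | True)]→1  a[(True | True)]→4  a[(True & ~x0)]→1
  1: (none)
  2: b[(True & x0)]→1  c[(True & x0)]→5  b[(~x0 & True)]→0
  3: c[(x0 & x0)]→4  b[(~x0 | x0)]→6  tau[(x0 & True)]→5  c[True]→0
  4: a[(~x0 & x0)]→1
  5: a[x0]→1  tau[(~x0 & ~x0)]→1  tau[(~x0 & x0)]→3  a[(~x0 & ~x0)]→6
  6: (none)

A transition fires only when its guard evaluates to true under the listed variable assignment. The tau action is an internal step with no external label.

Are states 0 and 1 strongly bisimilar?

Answer: NOT BISIMILAR

Trace:
Bisimulation quotient by refinement:
  round 0: {{0,1,2,3,4,5,6}}
  round 1: {{0},{1,4,6},{2},{3},{5}}
stable after 2 split(s): 5 block(s)
[0]={0}  [1]={1,4,6}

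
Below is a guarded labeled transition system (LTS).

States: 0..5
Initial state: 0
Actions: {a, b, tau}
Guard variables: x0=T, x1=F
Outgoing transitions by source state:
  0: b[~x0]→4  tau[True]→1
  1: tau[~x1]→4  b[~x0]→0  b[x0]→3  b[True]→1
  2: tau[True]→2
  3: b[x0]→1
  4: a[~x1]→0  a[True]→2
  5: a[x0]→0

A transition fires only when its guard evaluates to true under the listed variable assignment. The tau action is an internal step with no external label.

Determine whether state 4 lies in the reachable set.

Guard filter leaves 9 enabled edge(s).
L0 = {0}
L1 = {1}  total {0,1}
L2 = {3,4}  total {0,1,3,4}
L3 = {2}  total {0,1,2,3,4}
R = {0,1,2,3,4}
trace reaching 4: tau·tau

Answer: REACHABLE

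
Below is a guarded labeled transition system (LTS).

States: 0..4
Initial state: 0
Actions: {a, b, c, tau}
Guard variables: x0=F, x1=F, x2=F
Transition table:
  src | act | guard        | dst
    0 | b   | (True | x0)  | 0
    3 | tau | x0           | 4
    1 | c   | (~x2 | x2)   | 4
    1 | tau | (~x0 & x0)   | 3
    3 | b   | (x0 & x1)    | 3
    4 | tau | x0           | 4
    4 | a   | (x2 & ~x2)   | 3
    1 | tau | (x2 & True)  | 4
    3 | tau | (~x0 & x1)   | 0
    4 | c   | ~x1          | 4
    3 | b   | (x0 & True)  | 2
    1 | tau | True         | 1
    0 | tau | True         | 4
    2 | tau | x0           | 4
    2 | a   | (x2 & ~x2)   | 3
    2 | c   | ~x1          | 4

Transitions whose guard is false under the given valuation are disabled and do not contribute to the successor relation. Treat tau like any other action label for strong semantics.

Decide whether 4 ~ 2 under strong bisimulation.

Answer: BISIMILAR

Analysis:
Compute ~ classes (split until stable):
  π0 = {{0,1,2,3,4}}
  π1 = {{0},{1},{2,4},{3}}
stable after 2 split(s): 4 block(s)
4∈{2,4}, 2∈{2,4}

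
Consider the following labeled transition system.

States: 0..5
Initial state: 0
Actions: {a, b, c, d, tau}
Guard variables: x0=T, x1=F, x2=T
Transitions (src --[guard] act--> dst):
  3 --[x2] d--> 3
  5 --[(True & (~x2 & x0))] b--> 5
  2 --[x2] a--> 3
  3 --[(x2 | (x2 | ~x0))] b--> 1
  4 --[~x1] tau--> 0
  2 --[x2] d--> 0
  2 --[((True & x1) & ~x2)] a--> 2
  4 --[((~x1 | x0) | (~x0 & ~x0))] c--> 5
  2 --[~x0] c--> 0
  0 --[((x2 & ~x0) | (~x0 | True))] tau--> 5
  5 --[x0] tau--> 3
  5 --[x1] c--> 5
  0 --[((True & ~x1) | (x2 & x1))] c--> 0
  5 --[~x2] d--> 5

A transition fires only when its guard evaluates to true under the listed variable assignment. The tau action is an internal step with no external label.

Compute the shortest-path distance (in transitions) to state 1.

Answer: 3

Trace:
BFS to 1:
  Layer 0: {0}
  Layer 1: {5}
  Layer 2: {3}
  Layer 3: {1}
depth(1)=3, e.g. tau·tau·b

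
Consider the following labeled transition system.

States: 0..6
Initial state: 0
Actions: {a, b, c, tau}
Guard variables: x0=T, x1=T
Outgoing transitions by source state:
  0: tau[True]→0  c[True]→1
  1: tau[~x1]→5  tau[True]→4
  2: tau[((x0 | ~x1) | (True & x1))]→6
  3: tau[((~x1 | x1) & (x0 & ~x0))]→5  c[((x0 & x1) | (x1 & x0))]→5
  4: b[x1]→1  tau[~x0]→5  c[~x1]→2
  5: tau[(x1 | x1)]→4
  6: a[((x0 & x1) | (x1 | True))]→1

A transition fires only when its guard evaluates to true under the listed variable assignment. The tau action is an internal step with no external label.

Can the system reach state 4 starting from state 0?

Guard filter leaves 8 enabled edge(s).
depth 0: {0}
depth 1: {1}  cumulative {0,1}
depth 2: {4}  cumulative {0,1,4}
R = {0,1,4}
trace reaching 4: c·tau

Answer: REACHABLE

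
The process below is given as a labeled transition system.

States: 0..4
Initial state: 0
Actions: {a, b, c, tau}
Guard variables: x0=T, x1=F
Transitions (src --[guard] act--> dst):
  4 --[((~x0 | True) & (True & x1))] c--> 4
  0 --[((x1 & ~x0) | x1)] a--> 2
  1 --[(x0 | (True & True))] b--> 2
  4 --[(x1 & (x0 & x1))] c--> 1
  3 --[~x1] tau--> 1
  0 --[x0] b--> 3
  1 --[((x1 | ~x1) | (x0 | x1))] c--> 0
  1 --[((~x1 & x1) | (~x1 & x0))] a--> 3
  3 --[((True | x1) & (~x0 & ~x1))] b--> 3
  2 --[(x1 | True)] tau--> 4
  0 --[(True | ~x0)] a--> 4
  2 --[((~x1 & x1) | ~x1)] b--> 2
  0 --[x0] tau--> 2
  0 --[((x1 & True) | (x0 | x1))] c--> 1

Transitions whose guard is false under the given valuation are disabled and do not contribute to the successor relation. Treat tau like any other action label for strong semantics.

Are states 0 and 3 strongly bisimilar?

Answer: NOT BISIMILAR

Trace:
Bisimulation quotient by refinement:
  round 0: {{0,1,2,3,4}}
  round 1: {{0},{1},{2},{3},{4}}
5 equivalence class(es) (converged in 2)
0∈{0}, 3∈{3}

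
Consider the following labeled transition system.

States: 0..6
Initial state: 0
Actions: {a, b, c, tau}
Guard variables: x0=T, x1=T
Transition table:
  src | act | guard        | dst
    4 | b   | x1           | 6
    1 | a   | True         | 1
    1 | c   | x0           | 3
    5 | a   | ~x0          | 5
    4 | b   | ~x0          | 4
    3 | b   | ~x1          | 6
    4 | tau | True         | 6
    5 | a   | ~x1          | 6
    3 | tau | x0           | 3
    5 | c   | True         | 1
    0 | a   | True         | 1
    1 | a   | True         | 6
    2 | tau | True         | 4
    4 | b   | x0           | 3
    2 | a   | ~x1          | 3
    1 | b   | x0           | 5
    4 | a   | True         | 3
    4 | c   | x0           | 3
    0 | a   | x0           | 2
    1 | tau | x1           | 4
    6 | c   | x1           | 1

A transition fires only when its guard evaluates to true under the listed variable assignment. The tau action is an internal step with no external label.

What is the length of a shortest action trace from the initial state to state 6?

Answer: 2

Trace:
Layered search for 6:
  depth 0: {0}
  depth 1: {1,2}
  depth 2: {3,4,5,6}
first hit 6 at d=2 via a·a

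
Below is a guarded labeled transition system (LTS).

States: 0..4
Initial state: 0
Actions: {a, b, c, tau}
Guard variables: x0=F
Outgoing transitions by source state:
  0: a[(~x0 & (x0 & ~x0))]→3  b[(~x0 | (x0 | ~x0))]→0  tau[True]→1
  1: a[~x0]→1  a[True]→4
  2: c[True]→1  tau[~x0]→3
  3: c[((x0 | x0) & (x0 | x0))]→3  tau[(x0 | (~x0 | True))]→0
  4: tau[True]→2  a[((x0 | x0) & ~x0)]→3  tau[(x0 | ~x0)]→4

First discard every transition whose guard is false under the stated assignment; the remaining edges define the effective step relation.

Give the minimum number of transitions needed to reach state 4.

Layered search for 4:
  L0 = {0}
  L1 = {1}
  L2 = {4}
depth(4)=2, e.g. tau·a

Answer: 2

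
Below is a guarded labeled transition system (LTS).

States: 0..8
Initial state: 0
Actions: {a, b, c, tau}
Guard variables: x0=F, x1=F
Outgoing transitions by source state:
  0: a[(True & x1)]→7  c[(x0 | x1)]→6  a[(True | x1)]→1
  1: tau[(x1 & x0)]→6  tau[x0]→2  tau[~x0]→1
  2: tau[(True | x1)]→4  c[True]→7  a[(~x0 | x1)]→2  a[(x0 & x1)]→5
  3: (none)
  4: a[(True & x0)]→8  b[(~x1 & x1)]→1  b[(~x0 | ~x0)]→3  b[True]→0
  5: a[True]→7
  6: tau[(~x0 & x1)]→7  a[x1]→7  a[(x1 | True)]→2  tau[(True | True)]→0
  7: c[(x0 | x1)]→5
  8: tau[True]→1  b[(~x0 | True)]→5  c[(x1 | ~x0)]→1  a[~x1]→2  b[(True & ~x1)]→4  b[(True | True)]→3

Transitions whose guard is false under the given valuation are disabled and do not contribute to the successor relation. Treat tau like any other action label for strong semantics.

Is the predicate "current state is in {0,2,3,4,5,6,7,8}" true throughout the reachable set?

Allowed set {0,2,3,4,5,6,7,8}
Reach set: {0,1}
  0: safe
  1: outside
counterexample path to 1: a

Answer: INVARIANT VIOLATED at state 1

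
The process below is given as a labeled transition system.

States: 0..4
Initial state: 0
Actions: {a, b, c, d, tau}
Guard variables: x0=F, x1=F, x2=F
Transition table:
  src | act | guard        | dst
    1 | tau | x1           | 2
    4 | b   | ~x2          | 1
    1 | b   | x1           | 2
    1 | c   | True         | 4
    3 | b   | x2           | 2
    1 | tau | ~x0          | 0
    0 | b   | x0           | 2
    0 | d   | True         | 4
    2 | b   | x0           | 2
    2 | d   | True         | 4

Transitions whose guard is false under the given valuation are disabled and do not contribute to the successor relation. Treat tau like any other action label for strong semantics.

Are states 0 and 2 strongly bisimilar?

Compute ~ classes (split until stable):
  P[0] = {{0,1,2,3,4}}
  P[1] = {{0,2},{1},{3},{4}}
Fixed point at round 2; 4 class(es).
class of 0: {0,2}; class of 2: {0,2}

Answer: BISIMILAR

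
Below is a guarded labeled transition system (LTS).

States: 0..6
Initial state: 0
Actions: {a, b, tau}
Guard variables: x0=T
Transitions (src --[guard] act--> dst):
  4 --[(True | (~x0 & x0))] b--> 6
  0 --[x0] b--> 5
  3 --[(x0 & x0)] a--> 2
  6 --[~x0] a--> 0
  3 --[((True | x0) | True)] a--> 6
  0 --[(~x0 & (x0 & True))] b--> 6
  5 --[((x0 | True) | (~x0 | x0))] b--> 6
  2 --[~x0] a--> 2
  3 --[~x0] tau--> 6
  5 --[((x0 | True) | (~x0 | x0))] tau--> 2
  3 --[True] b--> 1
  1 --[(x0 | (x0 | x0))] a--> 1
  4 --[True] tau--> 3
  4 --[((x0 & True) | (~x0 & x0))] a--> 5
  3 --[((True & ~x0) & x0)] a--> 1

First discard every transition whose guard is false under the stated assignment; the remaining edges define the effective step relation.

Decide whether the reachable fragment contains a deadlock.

Reach set: {0,2,5,6}
  0: b→5  [1 exit(s)]
  2: ∅  [deadlock]
  5: b→6  tau→2  [2 exit(s)]
  6: ∅  [deadlock]
Path to 2: b·tau

Answer: DEADLOCK at state 2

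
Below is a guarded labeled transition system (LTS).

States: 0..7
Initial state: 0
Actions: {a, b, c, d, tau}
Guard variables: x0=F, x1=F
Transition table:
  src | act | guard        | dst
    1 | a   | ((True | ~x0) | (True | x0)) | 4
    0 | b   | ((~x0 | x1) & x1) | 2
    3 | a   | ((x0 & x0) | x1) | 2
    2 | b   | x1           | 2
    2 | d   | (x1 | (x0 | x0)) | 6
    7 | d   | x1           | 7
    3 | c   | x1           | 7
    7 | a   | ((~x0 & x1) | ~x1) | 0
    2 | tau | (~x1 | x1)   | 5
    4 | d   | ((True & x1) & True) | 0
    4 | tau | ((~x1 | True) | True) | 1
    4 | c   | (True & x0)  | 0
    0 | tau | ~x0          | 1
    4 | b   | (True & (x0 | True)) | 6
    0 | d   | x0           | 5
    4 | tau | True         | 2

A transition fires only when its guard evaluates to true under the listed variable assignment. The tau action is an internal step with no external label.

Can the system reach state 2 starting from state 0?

Answer: REACHABLE

Analysis:
7 transition(s) survive guard evaluation.
depth 0: {0}
depth 1: {1}  cumulative {0,1}
depth 2: {4}  cumulative {0,1,4}
depth 3: {2,6}  cumulative {0,1,2,4,6}
depth 4: {5}  cumulative {0,1,2,4,5,6}
Reachable = {0,1,2,4,5,6}
trace reaching 2: tau·a·tau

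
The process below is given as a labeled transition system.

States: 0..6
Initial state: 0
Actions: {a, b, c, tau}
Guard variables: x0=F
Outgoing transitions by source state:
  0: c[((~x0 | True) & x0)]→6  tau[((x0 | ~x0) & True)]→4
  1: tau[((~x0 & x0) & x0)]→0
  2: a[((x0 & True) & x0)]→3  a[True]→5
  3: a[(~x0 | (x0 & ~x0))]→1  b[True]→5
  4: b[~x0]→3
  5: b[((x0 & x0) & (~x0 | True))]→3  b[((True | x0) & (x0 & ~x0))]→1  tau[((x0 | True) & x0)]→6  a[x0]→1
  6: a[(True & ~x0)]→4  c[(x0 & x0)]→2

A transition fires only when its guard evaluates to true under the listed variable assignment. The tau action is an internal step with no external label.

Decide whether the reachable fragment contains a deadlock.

Reach set: {0,1,3,4,5}
  0: tau→4  [deg 1]
  1: ∅  [STUCK]
  3: a→1  b→5  [deg 2]
  4: b→3  [deg 1]
  5: ∅  [STUCK]
Path to 1: tau·b·a

Answer: DEADLOCK at state 1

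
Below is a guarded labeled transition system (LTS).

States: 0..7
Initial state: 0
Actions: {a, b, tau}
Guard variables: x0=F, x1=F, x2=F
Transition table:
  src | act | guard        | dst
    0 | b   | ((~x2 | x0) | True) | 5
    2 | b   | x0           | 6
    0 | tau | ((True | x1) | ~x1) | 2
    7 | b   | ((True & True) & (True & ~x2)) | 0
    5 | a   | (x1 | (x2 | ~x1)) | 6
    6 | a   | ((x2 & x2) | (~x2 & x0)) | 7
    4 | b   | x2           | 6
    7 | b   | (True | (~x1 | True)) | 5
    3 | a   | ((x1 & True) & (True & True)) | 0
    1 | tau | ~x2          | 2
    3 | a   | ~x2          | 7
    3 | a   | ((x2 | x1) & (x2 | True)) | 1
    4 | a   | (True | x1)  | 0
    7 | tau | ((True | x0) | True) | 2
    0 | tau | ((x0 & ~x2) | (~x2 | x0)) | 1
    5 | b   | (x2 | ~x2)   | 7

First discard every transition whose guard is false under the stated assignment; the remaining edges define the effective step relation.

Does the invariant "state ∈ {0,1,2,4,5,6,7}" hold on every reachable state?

Allowed set {0,1,2,4,5,6,7}
R = {0,1,2,5,6,7}
  0: ✓
  1: ✓
  2: ✓
  5: ✓
  6: ✓
  7: ✓

Answer: INVARIANT HOLDS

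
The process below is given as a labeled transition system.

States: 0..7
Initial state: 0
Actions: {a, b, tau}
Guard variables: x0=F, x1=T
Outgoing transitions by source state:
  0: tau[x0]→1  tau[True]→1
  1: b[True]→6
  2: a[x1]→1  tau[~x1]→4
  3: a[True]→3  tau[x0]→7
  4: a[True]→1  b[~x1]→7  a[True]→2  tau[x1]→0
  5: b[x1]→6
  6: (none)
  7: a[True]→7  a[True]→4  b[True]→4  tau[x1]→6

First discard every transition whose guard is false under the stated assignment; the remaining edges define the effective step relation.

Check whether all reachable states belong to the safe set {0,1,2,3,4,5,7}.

Answer: INVARIANT VIOLATED at state 6

Trace:
Allowed set {0,1,2,3,4,5,7}
Reachable = {0,1,6}
  0: safe
  1: safe
  6: VIOLATES
witness against invariant: tau·b → 6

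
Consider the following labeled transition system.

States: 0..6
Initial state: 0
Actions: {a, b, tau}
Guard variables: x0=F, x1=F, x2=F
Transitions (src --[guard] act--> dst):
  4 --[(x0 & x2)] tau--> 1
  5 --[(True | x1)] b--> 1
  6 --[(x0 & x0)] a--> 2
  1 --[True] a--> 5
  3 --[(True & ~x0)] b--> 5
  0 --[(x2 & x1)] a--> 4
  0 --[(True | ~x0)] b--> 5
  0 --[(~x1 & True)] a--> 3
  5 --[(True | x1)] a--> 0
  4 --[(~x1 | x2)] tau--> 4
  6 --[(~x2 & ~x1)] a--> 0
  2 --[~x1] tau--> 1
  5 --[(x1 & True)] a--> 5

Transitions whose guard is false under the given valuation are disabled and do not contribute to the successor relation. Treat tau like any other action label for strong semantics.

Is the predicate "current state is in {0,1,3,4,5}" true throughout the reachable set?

Safe = {0,1,3,4,5}
Reach set: {0,1,3,5}
  0: ok
  1: ok
  3: ok
  5: ok

Answer: INVARIANT HOLDS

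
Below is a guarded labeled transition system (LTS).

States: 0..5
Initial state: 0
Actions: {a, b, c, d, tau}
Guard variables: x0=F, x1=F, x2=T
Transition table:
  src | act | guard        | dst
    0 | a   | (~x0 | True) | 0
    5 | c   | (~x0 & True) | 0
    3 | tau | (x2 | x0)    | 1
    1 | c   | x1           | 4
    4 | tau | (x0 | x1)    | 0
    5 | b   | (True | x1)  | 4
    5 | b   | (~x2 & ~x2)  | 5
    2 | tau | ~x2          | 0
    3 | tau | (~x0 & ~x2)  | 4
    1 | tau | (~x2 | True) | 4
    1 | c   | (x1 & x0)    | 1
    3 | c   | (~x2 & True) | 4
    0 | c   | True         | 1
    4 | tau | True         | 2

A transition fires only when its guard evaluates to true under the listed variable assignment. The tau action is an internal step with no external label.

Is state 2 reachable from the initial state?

Answer: REACHABLE

Analysis:
After dropping false guards: 7 live edges.
depth 0: {0}
depth 1: {1}  total {0,1}
depth 2: {4}  total {0,1,4}
depth 3: {2}  total {0,1,2,4}
Reachable = {0,1,2,4}
witness 2: c·tau·tau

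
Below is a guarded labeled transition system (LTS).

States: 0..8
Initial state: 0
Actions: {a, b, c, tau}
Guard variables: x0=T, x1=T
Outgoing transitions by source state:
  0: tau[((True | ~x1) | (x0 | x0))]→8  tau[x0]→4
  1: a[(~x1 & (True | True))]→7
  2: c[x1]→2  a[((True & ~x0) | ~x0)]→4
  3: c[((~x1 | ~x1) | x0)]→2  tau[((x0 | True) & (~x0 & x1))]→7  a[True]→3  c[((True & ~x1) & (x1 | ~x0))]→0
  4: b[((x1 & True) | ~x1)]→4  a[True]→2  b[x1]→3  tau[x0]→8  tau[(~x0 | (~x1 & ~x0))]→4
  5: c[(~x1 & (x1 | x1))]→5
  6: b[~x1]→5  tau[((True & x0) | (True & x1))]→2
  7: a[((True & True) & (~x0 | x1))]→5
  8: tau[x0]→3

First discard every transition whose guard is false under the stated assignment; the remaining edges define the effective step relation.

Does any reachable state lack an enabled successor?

Answer: DEADLOCK-FREE

Working:
Reach set: {0,2,3,4,8}
  0: tau→4  tau→8  [2 out]
  2: c→2  [1 out]
  3: a→3  c→2  [2 out]
  4: a→2  b→3  b→4  tau→8  [4 out]
  8: tau→3  [1 out]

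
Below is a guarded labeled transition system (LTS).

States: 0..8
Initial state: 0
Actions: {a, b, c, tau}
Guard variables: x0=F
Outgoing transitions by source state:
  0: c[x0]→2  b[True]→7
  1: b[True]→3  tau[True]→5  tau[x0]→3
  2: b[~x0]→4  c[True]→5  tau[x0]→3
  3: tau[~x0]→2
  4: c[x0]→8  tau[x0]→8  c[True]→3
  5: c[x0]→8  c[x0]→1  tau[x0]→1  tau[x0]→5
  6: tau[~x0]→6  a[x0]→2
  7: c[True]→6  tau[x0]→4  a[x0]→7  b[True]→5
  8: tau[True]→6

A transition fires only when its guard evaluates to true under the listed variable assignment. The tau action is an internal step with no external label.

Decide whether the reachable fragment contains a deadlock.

Reachable = {0,5,6,7}
  0: b→7  [deg 1]
  5: ∅  [deadlock]
  6: tau→6  [deg 1]
  7: b→5  c→6  [deg 2]
trace reaching 5: b·b

Answer: DEADLOCK at state 5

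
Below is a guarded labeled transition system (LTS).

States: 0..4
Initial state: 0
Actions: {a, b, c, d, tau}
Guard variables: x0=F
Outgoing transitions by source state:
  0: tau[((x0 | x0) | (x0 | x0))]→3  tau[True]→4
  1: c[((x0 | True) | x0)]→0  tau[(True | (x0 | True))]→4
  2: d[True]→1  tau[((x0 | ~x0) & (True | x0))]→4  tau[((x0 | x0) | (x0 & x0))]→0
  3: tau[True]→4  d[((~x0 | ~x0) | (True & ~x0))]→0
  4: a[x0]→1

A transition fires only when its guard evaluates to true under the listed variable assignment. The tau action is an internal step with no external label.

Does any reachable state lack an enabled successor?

Answer: DEADLOCK at state 4

Analysis:
Reach set: {0,4}
  0: tau→4  [deg 1]
  4: ∅  [no exit]
Path to 4: tau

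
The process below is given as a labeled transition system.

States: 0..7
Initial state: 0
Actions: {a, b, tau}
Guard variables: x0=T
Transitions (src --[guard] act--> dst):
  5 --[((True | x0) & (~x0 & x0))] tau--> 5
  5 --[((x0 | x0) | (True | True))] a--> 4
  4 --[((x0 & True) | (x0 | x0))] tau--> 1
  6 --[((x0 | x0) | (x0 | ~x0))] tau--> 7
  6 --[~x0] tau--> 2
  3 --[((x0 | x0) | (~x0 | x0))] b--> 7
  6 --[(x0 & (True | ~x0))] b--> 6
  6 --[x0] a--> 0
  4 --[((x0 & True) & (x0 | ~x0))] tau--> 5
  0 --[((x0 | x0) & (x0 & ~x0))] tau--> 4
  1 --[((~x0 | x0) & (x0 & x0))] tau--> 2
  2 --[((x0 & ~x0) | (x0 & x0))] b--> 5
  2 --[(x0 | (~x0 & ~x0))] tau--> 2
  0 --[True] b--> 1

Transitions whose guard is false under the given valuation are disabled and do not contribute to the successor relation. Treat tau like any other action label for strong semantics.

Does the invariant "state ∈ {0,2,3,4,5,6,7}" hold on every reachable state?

Safe = {0,2,3,4,5,6,7}
Reach set: {0,1,2,4,5}
  0: ✓
  1: outside
  2: ✓
  4: ✓
  5: ✓
counterexample path to 1: b

Answer: INVARIANT VIOLATED at state 1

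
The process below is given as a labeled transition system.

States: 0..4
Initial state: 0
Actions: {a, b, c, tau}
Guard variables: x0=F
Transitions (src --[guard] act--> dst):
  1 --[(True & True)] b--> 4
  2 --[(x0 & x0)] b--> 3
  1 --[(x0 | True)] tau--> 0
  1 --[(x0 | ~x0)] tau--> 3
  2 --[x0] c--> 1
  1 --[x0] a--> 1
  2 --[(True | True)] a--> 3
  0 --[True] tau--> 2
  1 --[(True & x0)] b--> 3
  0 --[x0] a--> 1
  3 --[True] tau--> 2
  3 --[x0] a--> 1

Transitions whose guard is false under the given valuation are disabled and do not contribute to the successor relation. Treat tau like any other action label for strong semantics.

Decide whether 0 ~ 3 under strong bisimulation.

Compute ~ classes (split until stable):
  round 0: {{0,1,2,3,4}}
  round 1: {{0,3},{1},{2},{4}}
4 equivalence class(es) (converged in 2)
class of 0: {0,3}; class of 3: {0,3}

Answer: BISIMILAR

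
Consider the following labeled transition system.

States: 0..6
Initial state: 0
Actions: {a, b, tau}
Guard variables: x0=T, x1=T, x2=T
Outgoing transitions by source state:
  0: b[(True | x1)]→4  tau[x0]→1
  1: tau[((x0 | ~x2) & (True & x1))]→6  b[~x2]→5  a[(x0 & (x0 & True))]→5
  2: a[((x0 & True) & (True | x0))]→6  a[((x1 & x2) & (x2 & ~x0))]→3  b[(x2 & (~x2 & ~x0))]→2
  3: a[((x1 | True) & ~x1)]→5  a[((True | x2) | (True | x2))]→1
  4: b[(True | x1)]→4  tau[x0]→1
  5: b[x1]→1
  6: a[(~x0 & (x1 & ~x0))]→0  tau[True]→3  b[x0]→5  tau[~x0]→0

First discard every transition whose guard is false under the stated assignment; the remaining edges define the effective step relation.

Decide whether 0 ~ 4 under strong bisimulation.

Answer: BISIMILAR

Trace:
Bisimulation quotient by refinement:
  π0 = {{0,1,2,3,4,5,6}}
  π1 = {{0,4,6},{1},{2,3},{5}}
  π2 = {{0,4},{1},{2},{3},{5},{6}}
Fixed point at round 3; 6 class(es).
[0]={0,4}  [4]={0,4}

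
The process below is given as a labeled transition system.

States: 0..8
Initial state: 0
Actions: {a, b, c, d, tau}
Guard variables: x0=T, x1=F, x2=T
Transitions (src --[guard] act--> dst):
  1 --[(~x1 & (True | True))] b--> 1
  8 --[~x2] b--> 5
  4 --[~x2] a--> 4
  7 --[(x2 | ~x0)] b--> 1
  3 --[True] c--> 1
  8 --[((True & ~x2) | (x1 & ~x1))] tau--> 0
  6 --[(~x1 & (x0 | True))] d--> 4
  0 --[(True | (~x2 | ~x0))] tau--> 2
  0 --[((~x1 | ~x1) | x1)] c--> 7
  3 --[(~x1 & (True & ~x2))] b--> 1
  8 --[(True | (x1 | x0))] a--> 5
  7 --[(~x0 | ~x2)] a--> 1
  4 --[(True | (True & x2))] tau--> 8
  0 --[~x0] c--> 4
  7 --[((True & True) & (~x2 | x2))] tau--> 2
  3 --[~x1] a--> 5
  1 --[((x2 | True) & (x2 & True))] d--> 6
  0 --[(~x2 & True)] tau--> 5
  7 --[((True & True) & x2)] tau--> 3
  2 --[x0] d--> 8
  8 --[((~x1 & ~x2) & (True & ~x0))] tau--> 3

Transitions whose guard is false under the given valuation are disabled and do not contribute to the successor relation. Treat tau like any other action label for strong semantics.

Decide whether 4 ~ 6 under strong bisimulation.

Answer: NOT BISIMILAR

Trace:
Bisimulation quotient by refinement:
  P[0] = {{0,1,2,3,4,5,6,7,8}}
  P[1] = {{0},{1},{2,6},{3},{4},{5},{7},{8}}
  P[2] = {{0},{1},{2},{3},{4},{5},{6},{7},{8}}
Fixed point at round 3; 9 class(es).
class of 4: {4}; class of 6: {6}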